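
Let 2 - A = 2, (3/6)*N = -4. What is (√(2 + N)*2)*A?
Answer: 0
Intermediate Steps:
N = -8 (N = 2*(-4) = -8)
A = 0 (A = 2 - 1*2 = 2 - 2 = 0)
(√(2 + N)*2)*A = (√(2 - 8)*2)*0 = (√(-6)*2)*0 = ((I*√6)*2)*0 = (2*I*√6)*0 = 0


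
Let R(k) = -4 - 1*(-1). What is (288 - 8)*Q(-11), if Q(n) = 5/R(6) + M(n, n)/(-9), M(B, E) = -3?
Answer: -1120/3 ≈ -373.33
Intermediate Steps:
R(k) = -3 (R(k) = -4 + 1 = -3)
Q(n) = -4/3 (Q(n) = 5/(-3) - 3/(-9) = 5*(-⅓) - 3*(-⅑) = -5/3 + ⅓ = -4/3)
(288 - 8)*Q(-11) = (288 - 8)*(-4/3) = 280*(-4/3) = -1120/3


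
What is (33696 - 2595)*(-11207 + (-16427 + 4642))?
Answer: -715074192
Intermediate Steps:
(33696 - 2595)*(-11207 + (-16427 + 4642)) = 31101*(-11207 - 11785) = 31101*(-22992) = -715074192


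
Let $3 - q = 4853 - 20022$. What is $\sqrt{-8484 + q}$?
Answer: $4 \sqrt{418} \approx 81.78$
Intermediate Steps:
$q = 15172$ ($q = 3 - \left(4853 - 20022\right) = 3 - -15169 = 3 + 15169 = 15172$)
$\sqrt{-8484 + q} = \sqrt{-8484 + 15172} = \sqrt{6688} = 4 \sqrt{418}$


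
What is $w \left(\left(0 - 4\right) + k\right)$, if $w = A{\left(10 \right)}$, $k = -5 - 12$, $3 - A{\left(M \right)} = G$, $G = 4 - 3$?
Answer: $-42$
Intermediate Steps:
$G = 1$
$A{\left(M \right)} = 2$ ($A{\left(M \right)} = 3 - 1 = 2$)
$k = -17$ ($k = -5 - 12 = -17$)
$w = 2$
$w \left(\left(0 - 4\right) + k\right) = 2 \left(\left(0 - 4\right) - 17\right) = 2 \left(-4 - 17\right) = 2 \left(-21\right) = -42$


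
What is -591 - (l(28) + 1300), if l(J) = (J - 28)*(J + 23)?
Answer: -1891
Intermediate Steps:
l(J) = (-28 + J)*(23 + J)
-591 - (l(28) + 1300) = -591 - ((-644 + 28² - 5*28) + 1300) = -591 - ((-644 + 784 - 140) + 1300) = -591 - (0 + 1300) = -591 - 1*1300 = -591 - 1300 = -1891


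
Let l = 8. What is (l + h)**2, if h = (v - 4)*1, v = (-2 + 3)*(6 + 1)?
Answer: 121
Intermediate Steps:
v = 7 (v = 1*7 = 7)
h = 3 (h = (7 - 4)*1 = 3*1 = 3)
(l + h)**2 = (8 + 3)**2 = 11**2 = 121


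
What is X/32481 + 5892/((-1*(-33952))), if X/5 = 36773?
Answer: 1608490633/275698728 ≈ 5.8342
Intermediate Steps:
X = 183865 (X = 5*36773 = 183865)
X/32481 + 5892/((-1*(-33952))) = 183865/32481 + 5892/((-1*(-33952))) = 183865*(1/32481) + 5892/33952 = 183865/32481 + 5892*(1/33952) = 183865/32481 + 1473/8488 = 1608490633/275698728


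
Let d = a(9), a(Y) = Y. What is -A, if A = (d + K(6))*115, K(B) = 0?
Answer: -1035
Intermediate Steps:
d = 9
A = 1035 (A = (9 + 0)*115 = 9*115 = 1035)
-A = -1*1035 = -1035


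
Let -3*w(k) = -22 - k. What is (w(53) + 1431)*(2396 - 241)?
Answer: 3137680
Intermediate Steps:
w(k) = 22/3 + k/3 (w(k) = -(-22 - k)/3 = 22/3 + k/3)
(w(53) + 1431)*(2396 - 241) = ((22/3 + (⅓)*53) + 1431)*(2396 - 241) = ((22/3 + 53/3) + 1431)*2155 = (25 + 1431)*2155 = 1456*2155 = 3137680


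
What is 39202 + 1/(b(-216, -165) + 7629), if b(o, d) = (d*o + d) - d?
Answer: 1696231339/43269 ≈ 39202.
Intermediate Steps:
b(o, d) = d*o (b(o, d) = (d + d*o) - d = d*o)
39202 + 1/(b(-216, -165) + 7629) = 39202 + 1/(-165*(-216) + 7629) = 39202 + 1/(35640 + 7629) = 39202 + 1/43269 = 1696231339/43269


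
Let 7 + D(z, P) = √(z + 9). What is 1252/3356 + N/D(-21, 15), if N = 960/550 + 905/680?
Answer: (-2917549*I + 4682480*√3)/(6275720*(2*√3 + 7*I)) ≈ 0.020041 - 0.1747*I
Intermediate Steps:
N = 23011/7480 (N = 960*(1/550) + 905*(1/680) = 96/55 + 181/136 = 23011/7480 ≈ 3.0763)
D(z, P) = -7 + √(9 + z) (D(z, P) = -7 + √(z + 9) = -7 + √(9 + z))
1252/3356 + N/D(-21, 15) = 1252/3356 + 23011/(7480*(-7 + √(9 - 21))) = 1252*(1/3356) + 23011/(7480*(-7 + √(-12))) = 313/839 + 23011/(7480*(-7 + 2*I*√3))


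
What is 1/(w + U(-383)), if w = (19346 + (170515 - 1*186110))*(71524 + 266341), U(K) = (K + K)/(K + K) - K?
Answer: 1/1267331999 ≈ 7.8906e-10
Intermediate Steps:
U(K) = 1 - K (U(K) = (2*K)/((2*K)) - K = (2*K)*(1/(2*K)) - K = 1 - K)
w = 1267331615 (w = (19346 + (170515 - 186110))*337865 = (19346 - 15595)*337865 = 3751*337865 = 1267331615)
1/(w + U(-383)) = 1/(1267331615 + (1 - 1*(-383))) = 1/(1267331615 + (1 + 383)) = 1/(1267331615 + 384) = 1/1267331999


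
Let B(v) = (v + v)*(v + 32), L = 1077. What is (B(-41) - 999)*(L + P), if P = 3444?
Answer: -1179981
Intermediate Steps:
B(v) = 2*v*(32 + v) (B(v) = (2*v)*(32 + v) = 2*v*(32 + v))
(B(-41) - 999)*(L + P) = (2*(-41)*(32 - 41) - 999)*(1077 + 3444) = (2*(-41)*(-9) - 999)*4521 = (738 - 999)*4521 = -261*4521 = -1179981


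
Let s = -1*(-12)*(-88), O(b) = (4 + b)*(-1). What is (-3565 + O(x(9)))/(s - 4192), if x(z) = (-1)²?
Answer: 1785/2624 ≈ 0.68026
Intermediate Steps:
x(z) = 1
O(b) = -4 - b
s = -1056 (s = 12*(-88) = -1056)
(-3565 + O(x(9)))/(s - 4192) = (-3565 + (-4 - 1*1))/(-1056 - 4192) = (-3565 + (-4 - 1))/(-5248) = (-3565 - 5)*(-1/5248) = -3570*(-1/5248) = 1785/2624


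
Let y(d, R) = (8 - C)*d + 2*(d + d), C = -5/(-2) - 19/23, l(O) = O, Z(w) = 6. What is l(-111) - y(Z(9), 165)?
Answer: -3978/23 ≈ -172.96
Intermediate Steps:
C = 77/46 (C = -5*(-½) - 19*1/23 = 5/2 - 19/23 = 77/46 ≈ 1.6739)
y(d, R) = 475*d/46 (y(d, R) = (8 - 1*77/46)*d + 2*(d + d) = (8 - 77/46)*d + 2*(2*d) = 291*d/46 + 4*d = 475*d/46)
l(-111) - y(Z(9), 165) = -111 - 475*6/46 = -111 - 1*1425/23 = -111 - 1425/23 = -3978/23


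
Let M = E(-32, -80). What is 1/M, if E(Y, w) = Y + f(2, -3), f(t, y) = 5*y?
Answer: -1/47 ≈ -0.021277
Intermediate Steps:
E(Y, w) = -15 + Y (E(Y, w) = Y + 5*(-3) = Y - 15 = -15 + Y)
M = -47 (M = -15 - 32 = -47)
1/M = 1/(-47) = -1/47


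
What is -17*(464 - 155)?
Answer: -5253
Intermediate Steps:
-17*(464 - 155) = -17*309 = -5253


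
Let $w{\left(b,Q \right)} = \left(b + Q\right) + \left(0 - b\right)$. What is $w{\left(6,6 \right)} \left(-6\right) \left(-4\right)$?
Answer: $144$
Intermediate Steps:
$w{\left(b,Q \right)} = Q$ ($w{\left(b,Q \right)} = \left(Q + b\right) - b = Q$)
$w{\left(6,6 \right)} \left(-6\right) \left(-4\right) = 6 \left(-6\right) \left(-4\right) = \left(-36\right) \left(-4\right) = 144$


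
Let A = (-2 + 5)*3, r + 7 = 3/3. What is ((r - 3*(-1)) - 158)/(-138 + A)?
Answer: 161/129 ≈ 1.2481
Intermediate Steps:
r = -6 (r = -7 + 3/3 = -7 + 3*(⅓) = -7 + 1 = -6)
A = 9 (A = 3*3 = 9)
((r - 3*(-1)) - 158)/(-138 + A) = ((-6 - 3*(-1)) - 158)/(-138 + 9) = ((-6 + 3) - 158)/(-129) = (-3 - 158)*(-1/129) = -161*(-1/129) = 161/129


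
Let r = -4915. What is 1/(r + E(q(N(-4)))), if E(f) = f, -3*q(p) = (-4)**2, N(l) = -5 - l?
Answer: -3/14761 ≈ -0.00020324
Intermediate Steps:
q(p) = -16/3 (q(p) = -1/3*(-4)**2 = -1/3*16 = -16/3)
1/(r + E(q(N(-4)))) = 1/(-4915 - 16/3) = 1/(-14761/3) = -3/14761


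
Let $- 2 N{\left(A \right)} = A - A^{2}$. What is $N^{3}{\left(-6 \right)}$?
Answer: $9261$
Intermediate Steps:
$N{\left(A \right)} = \frac{A^{2}}{2} - \frac{A}{2}$ ($N{\left(A \right)} = - \frac{A - A^{2}}{2} = \frac{A^{2}}{2} - \frac{A}{2}$)
$N^{3}{\left(-6 \right)} = \left(\frac{1}{2} \left(-6\right) \left(-1 - 6\right)\right)^{3} = \left(\frac{1}{2} \left(-6\right) \left(-7\right)\right)^{3} = 21^{3} = 9261$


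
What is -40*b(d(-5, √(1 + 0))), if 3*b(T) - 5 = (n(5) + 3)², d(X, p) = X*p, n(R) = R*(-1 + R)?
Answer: -7120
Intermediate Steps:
b(T) = 178 (b(T) = 5/3 + (5*(-1 + 5) + 3)²/3 = 5/3 + (5*4 + 3)²/3 = 5/3 + (20 + 3)²/3 = 5/3 + (⅓)*23² = 5/3 + (⅓)*529 = 5/3 + 529/3 = 178)
-40*b(d(-5, √(1 + 0))) = -40*178 = -7120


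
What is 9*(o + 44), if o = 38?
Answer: 738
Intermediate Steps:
9*(o + 44) = 9*(38 + 44) = 9*82 = 738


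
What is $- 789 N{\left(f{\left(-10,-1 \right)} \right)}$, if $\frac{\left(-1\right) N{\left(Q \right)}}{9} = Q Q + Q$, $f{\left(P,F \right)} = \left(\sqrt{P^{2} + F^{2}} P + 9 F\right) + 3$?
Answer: $71933130 + 781110 \sqrt{101} \approx 7.9783 \cdot 10^{7}$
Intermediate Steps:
$f{\left(P,F \right)} = 3 + 9 F + P \sqrt{F^{2} + P^{2}}$ ($f{\left(P,F \right)} = \left(\sqrt{F^{2} + P^{2}} P + 9 F\right) + 3 = \left(P \sqrt{F^{2} + P^{2}} + 9 F\right) + 3 = \left(9 F + P \sqrt{F^{2} + P^{2}}\right) + 3 = 3 + 9 F + P \sqrt{F^{2} + P^{2}}$)
$N{\left(Q \right)} = - 9 Q - 9 Q^{2}$ ($N{\left(Q \right)} = - 9 \left(Q Q + Q\right) = - 9 \left(Q^{2} + Q\right) = - 9 \left(Q + Q^{2}\right) = - 9 Q - 9 Q^{2}$)
$- 789 N{\left(f{\left(-10,-1 \right)} \right)} = - 789 \left(- 9 \left(3 + 9 \left(-1\right) - 10 \sqrt{\left(-1\right)^{2} + \left(-10\right)^{2}}\right) \left(1 + \left(3 + 9 \left(-1\right) - 10 \sqrt{\left(-1\right)^{2} + \left(-10\right)^{2}}\right)\right)\right) = - 789 \left(- 9 \left(3 - 9 - 10 \sqrt{1 + 100}\right) \left(1 - \left(6 + 10 \sqrt{1 + 100}\right)\right)\right) = - 789 \left(- 9 \left(3 - 9 - 10 \sqrt{101}\right) \left(1 - \left(6 + 10 \sqrt{101}\right)\right)\right) = - 789 \left(- 9 \left(-6 - 10 \sqrt{101}\right) \left(1 - \left(6 + 10 \sqrt{101}\right)\right)\right) = - 789 \left(- 9 \left(-6 - 10 \sqrt{101}\right) \left(-5 - 10 \sqrt{101}\right)\right) = 7101 \left(-6 - 10 \sqrt{101}\right) \left(-5 - 10 \sqrt{101}\right)$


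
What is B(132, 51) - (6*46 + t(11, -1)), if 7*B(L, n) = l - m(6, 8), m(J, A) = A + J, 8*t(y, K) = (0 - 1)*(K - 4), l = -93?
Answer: -16347/56 ≈ -291.91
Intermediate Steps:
t(y, K) = 1/2 - K/8 (t(y, K) = ((0 - 1)*(K - 4))/8 = (-(-4 + K))/8 = (4 - K)/8 = 1/2 - K/8)
B(L, n) = -107/7 (B(L, n) = (-93 - (8 + 6))/7 = (-93 - 1*14)/7 = (-93 - 14)/7 = (1/7)*(-107) = -107/7)
B(132, 51) - (6*46 + t(11, -1)) = -107/7 - (6*46 + (1/2 - 1/8*(-1))) = -107/7 - (276 + (1/2 + 1/8)) = -107/7 - (276 + 5/8) = -107/7 - 1*2213/8 = -107/7 - 2213/8 = -16347/56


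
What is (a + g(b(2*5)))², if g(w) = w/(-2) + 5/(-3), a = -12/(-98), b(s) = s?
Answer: 925444/21609 ≈ 42.827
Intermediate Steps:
a = 6/49 (a = -12*(-1/98) = 6/49 ≈ 0.12245)
g(w) = -5/3 - w/2 (g(w) = w*(-½) + 5*(-⅓) = -w/2 - 5/3 = -5/3 - w/2)
(a + g(b(2*5)))² = (6/49 + (-5/3 - 5))² = (6/49 - 20/3)² = (-962/147)² = 925444/21609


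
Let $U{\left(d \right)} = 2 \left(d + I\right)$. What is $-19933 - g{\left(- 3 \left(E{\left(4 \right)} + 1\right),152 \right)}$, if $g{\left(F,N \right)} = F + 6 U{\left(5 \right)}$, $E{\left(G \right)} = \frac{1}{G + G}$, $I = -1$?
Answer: $- \frac{159821}{8} \approx -19978.0$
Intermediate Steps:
$U{\left(d \right)} = -2 + 2 d$ ($U{\left(d \right)} = 2 \left(d - 1\right) = 2 \left(-1 + d\right) = -2 + 2 d$)
$E{\left(G \right)} = \frac{1}{2 G}$
$g{\left(F,N \right)} = 48 + F$ ($g{\left(F,N \right)} = F + 6 \left(-2 + 2 \cdot 5\right) = F + 6 \left(-2 + 10\right) = F + 6 \cdot 8 = F + 48 = 48 + F$)
$-19933 - g{\left(- 3 \left(E{\left(4 \right)} + 1\right),152 \right)} = -19933 - \left(48 - 3 \left(\frac{1}{2 \cdot 4} + 1\right)\right) = -19933 - \left(48 - 3 \left(\frac{1}{2} \cdot \frac{1}{4} + 1\right)\right) = -19933 - \left(48 - 3 \left(\frac{1}{8} + 1\right)\right) = -19933 - \left(48 - \frac{27}{8}\right) = -19933 - \frac{357}{8} = - \frac{159821}{8}$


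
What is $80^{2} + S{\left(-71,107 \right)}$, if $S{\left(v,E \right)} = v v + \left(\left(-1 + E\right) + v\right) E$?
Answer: $15186$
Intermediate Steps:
$S{\left(v,E \right)} = v^{2} + E \left(-1 + E + v\right)$ ($S{\left(v,E \right)} = v^{2} + \left(-1 + E + v\right) E = v^{2} + E \left(-1 + E + v\right)$)
$80^{2} + S{\left(-71,107 \right)} = 80^{2} + \left(107^{2} + \left(-71\right)^{2} - 107 + 107 \left(-71\right)\right) = 6400 + \left(11449 + 5041 - 107 - 7597\right) = 6400 + 8786 = 15186$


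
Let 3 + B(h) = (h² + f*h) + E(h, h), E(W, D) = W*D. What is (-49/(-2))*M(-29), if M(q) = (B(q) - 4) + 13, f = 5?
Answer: 75607/2 ≈ 37804.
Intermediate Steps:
E(W, D) = D*W
B(h) = -3 + 2*h² + 5*h (B(h) = -3 + ((h² + 5*h) + h*h) = -3 + ((h² + 5*h) + h²) = -3 + (2*h² + 5*h) = -3 + 2*h² + 5*h)
M(q) = 6 + 2*q² + 5*q (M(q) = ((-3 + 2*q² + 5*q) - 4) + 13 = (-7 + 2*q² + 5*q) + 13 = 6 + 2*q² + 5*q)
(-49/(-2))*M(-29) = (-49/(-2))*(6 + 2*(-29)² + 5*(-29)) = (-49*(-½))*(6 + 2*841 - 145) = 49*(6 + 1682 - 145)/2 = (49/2)*1543 = 75607/2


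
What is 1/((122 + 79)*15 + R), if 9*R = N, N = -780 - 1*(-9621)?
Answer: 3/11992 ≈ 0.00025017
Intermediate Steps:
N = 8841 (N = -780 + 9621 = 8841)
R = 2947/3 (R = (⅑)*8841 = 2947/3 ≈ 982.33)
1/((122 + 79)*15 + R) = 1/((122 + 79)*15 + 2947/3) = 1/(201*15 + 2947/3) = 1/(3015 + 2947/3) = 1/(11992/3) = 3/11992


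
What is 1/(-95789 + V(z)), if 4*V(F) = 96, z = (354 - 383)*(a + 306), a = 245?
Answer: -1/95765 ≈ -1.0442e-5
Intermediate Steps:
z = -15979 (z = (354 - 383)*(245 + 306) = -29*551 = -15979)
V(F) = 24 (V(F) = (¼)*96 = 24)
1/(-95789 + V(z)) = 1/(-95789 + 24) = 1/(-95765) = -1/95765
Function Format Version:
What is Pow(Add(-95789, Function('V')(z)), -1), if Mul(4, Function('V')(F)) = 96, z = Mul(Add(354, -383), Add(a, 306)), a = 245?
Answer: Rational(-1, 95765) ≈ -1.0442e-5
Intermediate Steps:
z = -15979 (z = Mul(Add(354, -383), Add(245, 306)) = Mul(-29, 551) = -15979)
Function('V')(F) = 24 (Function('V')(F) = Mul(Rational(1, 4), 96) = 24)
Pow(Add(-95789, Function('V')(z)), -1) = Pow(Add(-95789, 24), -1) = Pow(-95765, -1) = Rational(-1, 95765)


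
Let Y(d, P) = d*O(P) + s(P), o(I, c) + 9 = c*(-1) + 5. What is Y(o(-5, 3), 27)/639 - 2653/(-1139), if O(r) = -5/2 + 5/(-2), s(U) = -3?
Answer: 1731715/727821 ≈ 2.3793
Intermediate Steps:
o(I, c) = -4 - c (o(I, c) = -9 + (c*(-1) + 5) = -9 + (-c + 5) = -9 + (5 - c) = -4 - c)
O(r) = -5 (O(r) = -5*1/2 + 5*(-1/2) = -5/2 - 5/2 = -5)
Y(d, P) = -3 - 5*d (Y(d, P) = d*(-5) - 3 = -5*d - 3 = -3 - 5*d)
Y(o(-5, 3), 27)/639 - 2653/(-1139) = (-3 - 5*(-4 - 1*3))/639 - 2653/(-1139) = (-3 - 5*(-4 - 3))*(1/639) - 2653*(-1/1139) = (-3 - 5*(-7))*(1/639) + 2653/1139 = (-3 + 35)*(1/639) + 2653/1139 = 32*(1/639) + 2653/1139 = 32/639 + 2653/1139 = 1731715/727821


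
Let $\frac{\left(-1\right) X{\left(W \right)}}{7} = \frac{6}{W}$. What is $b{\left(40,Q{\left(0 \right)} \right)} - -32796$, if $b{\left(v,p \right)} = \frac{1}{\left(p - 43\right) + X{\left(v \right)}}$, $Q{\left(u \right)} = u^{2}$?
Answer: $\frac{28893256}{881} \approx 32796.0$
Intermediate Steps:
$X{\left(W \right)} = - \frac{42}{W}$ ($X{\left(W \right)} = - 7 \frac{6}{W} = - \frac{42}{W}$)
$b{\left(v,p \right)} = \frac{1}{-43 + p - \frac{42}{v}}$ ($b{\left(v,p \right)} = \frac{1}{\left(p - 43\right) - \frac{42}{v}} = \frac{1}{\left(-43 + p\right) - \frac{42}{v}} = \frac{1}{-43 + p - \frac{42}{v}}$)
$b{\left(40,Q{\left(0 \right)} \right)} - -32796 = \left(-1\right) 40 \frac{1}{42 - 40 \left(-43 + 0^{2}\right)} - -32796 = \left(-1\right) 40 \frac{1}{42 - 40 \left(-43 + 0\right)} + 32796 = \left(-1\right) 40 \frac{1}{42 - 40 \left(-43\right)} + 32796 = \left(-1\right) 40 \frac{1}{42 + 1720} + 32796 = \left(-1\right) 40 \cdot \frac{1}{1762} + 32796 = - \frac{20}{881} + 32796 = \frac{28893256}{881}$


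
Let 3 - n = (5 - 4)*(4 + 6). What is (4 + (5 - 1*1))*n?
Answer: -56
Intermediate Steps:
n = -7 (n = 3 - (5 - 4)*(4 + 6) = 3 - 10 = -7)
(4 + (5 - 1*1))*n = (4 + (5 - 1*1))*(-7) = (4 + (5 - 1))*(-7) = (4 + 4)*(-7) = 8*(-7) = -56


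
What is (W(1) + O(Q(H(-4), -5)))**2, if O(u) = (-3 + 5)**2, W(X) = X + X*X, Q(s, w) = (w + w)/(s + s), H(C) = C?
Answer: 36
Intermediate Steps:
Q(s, w) = w/s (Q(s, w) = (2*w)/((2*s)) = (2*w)*(1/(2*s)) = w/s)
W(X) = X + X**2
O(u) = 4 (O(u) = 2**2 = 4)
(W(1) + O(Q(H(-4), -5)))**2 = (1*(1 + 1) + 4)**2 = (1*2 + 4)**2 = (2 + 4)**2 = 6**2 = 36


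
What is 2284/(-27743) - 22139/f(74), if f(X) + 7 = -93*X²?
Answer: -42229371/1086832025 ≈ -0.038855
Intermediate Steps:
f(X) = -7 - 93*X²
2284/(-27743) - 22139/f(74) = 2284/(-27743) - 22139/(-7 - 93*74²) = 2284*(-1/27743) - 22139/(-7 - 93*5476) = -2284/27743 - 22139/(-7 - 509268) = -2284/27743 - 22139/(-509275) = -2284/27743 - 22139*(-1/509275) = -2284/27743 + 1703/39175 = -42229371/1086832025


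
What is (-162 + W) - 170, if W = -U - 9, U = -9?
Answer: -332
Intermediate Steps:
W = 0 (W = -1*(-9) - 9 = 9 - 9 = 0)
(-162 + W) - 170 = (-162 + 0) - 170 = -162 - 170 = -332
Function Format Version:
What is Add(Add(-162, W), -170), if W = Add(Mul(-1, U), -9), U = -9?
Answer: -332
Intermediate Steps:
W = 0 (W = Add(Mul(-1, -9), -9) = Add(9, -9) = 0)
Add(Add(-162, W), -170) = Add(Add(-162, 0), -170) = Add(-162, -170) = -332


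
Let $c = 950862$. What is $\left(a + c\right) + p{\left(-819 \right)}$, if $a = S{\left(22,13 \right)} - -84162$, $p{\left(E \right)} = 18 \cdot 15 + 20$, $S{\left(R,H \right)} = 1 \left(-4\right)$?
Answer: $1035310$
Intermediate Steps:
$S{\left(R,H \right)} = -4$
$p{\left(E \right)} = 290$ ($p{\left(E \right)} = 270 + 20 = 290$)
$a = 84158$ ($a = -4 - -84162 = -4 + 84162 = 84158$)
$\left(a + c\right) + p{\left(-819 \right)} = \left(84158 + 950862\right) + 290 = 1035020 + 290 = 1035310$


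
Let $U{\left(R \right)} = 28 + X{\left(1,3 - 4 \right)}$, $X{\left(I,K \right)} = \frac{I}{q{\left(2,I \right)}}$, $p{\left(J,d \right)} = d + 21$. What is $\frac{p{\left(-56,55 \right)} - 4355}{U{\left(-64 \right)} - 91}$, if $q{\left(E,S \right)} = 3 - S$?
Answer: $\frac{8558}{125} \approx 68.464$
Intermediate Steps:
$p{\left(J,d \right)} = 21 + d$
$X{\left(I,K \right)} = \frac{I}{3 - I}$
$U{\left(R \right)} = \frac{57}{2}$ ($U{\left(R \right)} = 28 - 1 \frac{1}{-3 + 1} = 28 - 1 \frac{1}{-2} = 28 - 1 \left(- \frac{1}{2}\right) = 28 + \frac{1}{2} = \frac{57}{2}$)
$\frac{p{\left(-56,55 \right)} - 4355}{U{\left(-64 \right)} - 91} = \frac{\left(21 + 55\right) - 4355}{\frac{57}{2} - 91} = \frac{76 - 4355}{- \frac{125}{2}} = \left(-4279\right) \left(- \frac{2}{125}\right) = \frac{8558}{125}$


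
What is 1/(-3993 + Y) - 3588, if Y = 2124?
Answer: -6705973/1869 ≈ -3588.0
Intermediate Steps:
1/(-3993 + Y) - 3588 = 1/(-3993 + 2124) - 3588 = 1/(-1869) - 3588 = -1/1869 - 3588 = -6705973/1869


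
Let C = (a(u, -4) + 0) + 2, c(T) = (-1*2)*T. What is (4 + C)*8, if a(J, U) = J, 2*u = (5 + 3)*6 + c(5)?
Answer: 200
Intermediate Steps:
c(T) = -2*T
u = 19 (u = ((5 + 3)*6 - 2*5)/2 = (8*6 - 10)/2 = (48 - 10)/2 = (½)*38 = 19)
C = 21 (C = (19 + 0) + 2 = 19 + 2 = 21)
(4 + C)*8 = (4 + 21)*8 = 25*8 = 200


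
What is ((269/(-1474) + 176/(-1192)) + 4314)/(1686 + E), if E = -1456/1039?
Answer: 984342423145/384410948548 ≈ 2.5606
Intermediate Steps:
E = -1456/1039 (E = -1456*1/1039 = -1456/1039 ≈ -1.4013)
((269/(-1474) + 176/(-1192)) + 4314)/(1686 + E) = ((269/(-1474) + 176/(-1192)) + 4314)/(1686 - 1456/1039) = ((269*(-1/1474) + 176*(-1/1192)) + 4314)/(1750298/1039) = ((-269/1474 - 22/149) + 4314)*(1039/1750298) = (-72509/219626 + 4314)*(1039/1750298) = (947394055/219626)*(1039/1750298) = 984342423145/384410948548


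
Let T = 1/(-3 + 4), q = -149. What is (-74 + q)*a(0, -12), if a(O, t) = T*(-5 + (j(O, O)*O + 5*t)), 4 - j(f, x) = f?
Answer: 14495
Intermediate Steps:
j(f, x) = 4 - f
T = 1 (T = 1/1 = 1)
a(O, t) = -5 + 5*t + O*(4 - O) (a(O, t) = 1*(-5 + ((4 - O)*O + 5*t)) = 1*(-5 + (O*(4 - O) + 5*t)) = 1*(-5 + (5*t + O*(4 - O))) = 1*(-5 + 5*t + O*(4 - O)) = -5 + 5*t + O*(4 - O))
(-74 + q)*a(0, -12) = (-74 - 149)*(-5 + 5*(-12) - 1*0*(-4 + 0)) = -223*(-5 - 60 - 1*0*(-4)) = -223*(-5 - 60 + 0) = -223*(-65) = 14495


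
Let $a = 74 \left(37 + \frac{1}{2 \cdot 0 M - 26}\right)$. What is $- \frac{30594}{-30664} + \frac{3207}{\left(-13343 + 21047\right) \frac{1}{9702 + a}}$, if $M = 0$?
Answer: $\frac{662620042553}{127960872} \approx 5178.3$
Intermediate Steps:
$a = \frac{35557}{13}$ ($a = 74 \left(37 + \frac{1}{2 \cdot 0 \cdot 0 - 26}\right) = 74 \left(37 + \frac{1}{0 \cdot 0 - 26}\right) = 74 \left(37 + \frac{1}{0 - 26}\right) = 74 \left(37 + \frac{1}{-26}\right) = 74 \left(37 - \frac{1}{26}\right) = 74 \cdot \frac{961}{26} = \frac{35557}{13} \approx 2735.2$)
$- \frac{30594}{-30664} + \frac{3207}{\left(-13343 + 21047\right) \frac{1}{9702 + a}} = - \frac{30594}{-30664} + \frac{3207}{\left(-13343 + 21047\right) \frac{1}{9702 + \frac{35557}{13}}} = \left(-30594\right) \left(- \frac{1}{30664}\right) + \frac{3207}{7704 \frac{1}{\frac{161683}{13}}} = \frac{15297}{15332} + \frac{3207}{7704 \cdot \frac{13}{161683}} = \frac{15297}{15332} + \frac{3207}{\frac{100152}{161683}} = \frac{15297}{15332} + 3207 \cdot \frac{161683}{100152} = \frac{15297}{15332} + \frac{172839127}{33384} = \frac{662620042553}{127960872}$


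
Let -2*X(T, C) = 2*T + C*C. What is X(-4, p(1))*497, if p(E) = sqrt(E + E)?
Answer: 1491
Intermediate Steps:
p(E) = sqrt(2)*sqrt(E) (p(E) = sqrt(2*E) = sqrt(2)*sqrt(E))
X(T, C) = -T - C**2/2 (X(T, C) = -(2*T + C*C)/2 = -(2*T + C**2)/2 = -(C**2 + 2*T)/2 = -T - C**2/2)
X(-4, p(1))*497 = (-1*(-4) - (sqrt(2)*sqrt(1))**2/2)*497 = (4 - (sqrt(2)*1)**2/2)*497 = (4 - (sqrt(2))**2/2)*497 = (4 - 1/2*2)*497 = (4 - 1)*497 = 3*497 = 1491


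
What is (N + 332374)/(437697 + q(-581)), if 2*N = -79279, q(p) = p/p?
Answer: 585469/875396 ≈ 0.66881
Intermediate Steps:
q(p) = 1
N = -79279/2 (N = (½)*(-79279) = -79279/2 ≈ -39640.)
(N + 332374)/(437697 + q(-581)) = (-79279/2 + 332374)/(437697 + 1) = (585469/2)/437698 = (585469/2)*(1/437698) = 585469/875396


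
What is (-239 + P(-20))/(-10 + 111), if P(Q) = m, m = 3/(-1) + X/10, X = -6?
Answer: -1213/505 ≈ -2.4020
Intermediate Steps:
m = -18/5 (m = 3/(-1) - 6/10 = 3*(-1) - 6*⅒ = -3 - ⅗ = -18/5 ≈ -3.6000)
P(Q) = -18/5
(-239 + P(-20))/(-10 + 111) = (-239 - 18/5)/(-10 + 111) = -1213/5/101 = -1213/5*1/101 = -1213/505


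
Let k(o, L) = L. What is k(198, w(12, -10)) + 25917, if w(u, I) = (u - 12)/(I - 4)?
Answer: 25917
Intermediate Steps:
w(u, I) = (-12 + u)/(-4 + I)
k(198, w(12, -10)) + 25917 = (-12 + 12)/(-4 - 10) + 25917 = 0/(-14) + 25917 = -1/14*0 + 25917 = 0 + 25917 = 25917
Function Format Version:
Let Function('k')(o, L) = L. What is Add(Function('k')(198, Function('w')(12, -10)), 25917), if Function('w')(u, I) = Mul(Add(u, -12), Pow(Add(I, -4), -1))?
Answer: 25917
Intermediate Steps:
Function('w')(u, I) = Mul(Pow(Add(-4, I), -1), Add(-12, u)) (Function('w')(u, I) = Mul(Add(-12, u), Pow(Add(-4, I), -1)) = Mul(Pow(Add(-4, I), -1), Add(-12, u)))
Add(Function('k')(198, Function('w')(12, -10)), 25917) = Add(Mul(Pow(Add(-4, -10), -1), Add(-12, 12)), 25917) = Add(Mul(Pow(-14, -1), 0), 25917) = Add(Mul(Rational(-1, 14), 0), 25917) = Add(0, 25917) = 25917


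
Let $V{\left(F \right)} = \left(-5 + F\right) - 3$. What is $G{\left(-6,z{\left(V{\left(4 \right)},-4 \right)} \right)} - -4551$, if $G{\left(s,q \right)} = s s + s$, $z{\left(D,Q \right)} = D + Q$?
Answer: $4581$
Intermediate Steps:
$V{\left(F \right)} = -8 + F$
$G{\left(s,q \right)} = s + s^{2}$ ($G{\left(s,q \right)} = s^{2} + s = s + s^{2}$)
$G{\left(-6,z{\left(V{\left(4 \right)},-4 \right)} \right)} - -4551 = - 6 \left(1 - 6\right) - -4551 = \left(-6\right) \left(-5\right) + 4551 = 30 + 4551 = 4581$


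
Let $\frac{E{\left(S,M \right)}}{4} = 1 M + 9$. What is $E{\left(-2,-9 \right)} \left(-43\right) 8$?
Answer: $0$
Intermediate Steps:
$E{\left(S,M \right)} = 36 + 4 M$ ($E{\left(S,M \right)} = 4 \left(1 M + 9\right) = 4 \left(M + 9\right) = 4 \left(9 + M\right) = 36 + 4 M$)
$E{\left(-2,-9 \right)} \left(-43\right) 8 = \left(36 + 4 \left(-9\right)\right) \left(-43\right) 8 = \left(36 - 36\right) \left(-43\right) 8 = 0 \left(-43\right) 8 = 0 \cdot 8 = 0$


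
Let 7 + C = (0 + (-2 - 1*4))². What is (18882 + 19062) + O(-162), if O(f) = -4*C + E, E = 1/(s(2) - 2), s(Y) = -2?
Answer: 151311/4 ≈ 37828.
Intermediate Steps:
C = 29 (C = -7 + (0 + (-2 - 1*4))² = -7 + (0 + (-2 - 4))² = -7 + (0 - 6)² = -7 + (-6)² = -7 + 36 = 29)
E = -¼ (E = 1/(-2 - 2) = 1/(-4) = -¼ ≈ -0.25000)
O(f) = -465/4 (O(f) = -4*29 - ¼ = -116 - ¼ = -465/4)
(18882 + 19062) + O(-162) = (18882 + 19062) - 465/4 = 37944 - 465/4 = 151311/4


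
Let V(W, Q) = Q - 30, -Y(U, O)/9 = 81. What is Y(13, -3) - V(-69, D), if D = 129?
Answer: -828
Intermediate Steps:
Y(U, O) = -729 (Y(U, O) = -9*81 = -729)
V(W, Q) = -30 + Q
Y(13, -3) - V(-69, D) = -729 - (-30 + 129) = -729 - 1*99 = -729 - 99 = -828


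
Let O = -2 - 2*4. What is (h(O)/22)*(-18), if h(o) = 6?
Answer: -54/11 ≈ -4.9091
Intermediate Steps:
O = -10 (O = -2 - 8 = -10)
(h(O)/22)*(-18) = (6/22)*(-18) = (6*(1/22))*(-18) = (3/11)*(-18) = -54/11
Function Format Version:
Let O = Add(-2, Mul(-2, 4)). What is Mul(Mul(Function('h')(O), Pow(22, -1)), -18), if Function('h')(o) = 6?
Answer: Rational(-54, 11) ≈ -4.9091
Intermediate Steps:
O = -10 (O = Add(-2, -8) = -10)
Mul(Mul(Function('h')(O), Pow(22, -1)), -18) = Mul(Mul(6, Pow(22, -1)), -18) = Mul(Mul(6, Rational(1, 22)), -18) = Mul(Rational(3, 11), -18) = Rational(-54, 11)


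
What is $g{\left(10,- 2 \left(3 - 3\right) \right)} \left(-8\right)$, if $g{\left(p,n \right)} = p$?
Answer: $-80$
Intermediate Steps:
$g{\left(10,- 2 \left(3 - 3\right) \right)} \left(-8\right) = 10 \left(-8\right) = -80$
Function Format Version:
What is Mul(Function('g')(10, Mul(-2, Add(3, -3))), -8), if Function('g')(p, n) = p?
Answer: -80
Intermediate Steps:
Mul(Function('g')(10, Mul(-2, Add(3, -3))), -8) = Mul(10, -8) = -80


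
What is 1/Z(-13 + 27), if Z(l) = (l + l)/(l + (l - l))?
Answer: 1/2 ≈ 0.50000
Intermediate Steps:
Z(l) = 2 (Z(l) = (2*l)/(l + 0) = (2*l)/l = 2)
1/Z(-13 + 27) = 1/2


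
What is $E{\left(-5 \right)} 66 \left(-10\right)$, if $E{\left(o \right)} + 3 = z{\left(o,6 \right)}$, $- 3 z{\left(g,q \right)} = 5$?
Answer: $3080$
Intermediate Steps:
$z{\left(g,q \right)} = - \frac{5}{3}$ ($z{\left(g,q \right)} = \left(- \frac{1}{3}\right) 5 = - \frac{5}{3}$)
$E{\left(o \right)} = - \frac{14}{3}$ ($E{\left(o \right)} = -3 - \frac{5}{3} = - \frac{14}{3}$)
$E{\left(-5 \right)} 66 \left(-10\right) = \left(- \frac{14}{3}\right) 66 \left(-10\right) = \left(-308\right) \left(-10\right) = 3080$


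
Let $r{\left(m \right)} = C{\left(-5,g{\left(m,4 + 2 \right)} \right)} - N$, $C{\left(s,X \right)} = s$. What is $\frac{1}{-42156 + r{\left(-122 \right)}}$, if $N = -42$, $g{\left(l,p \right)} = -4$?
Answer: $- \frac{1}{42119} \approx -2.3742 \cdot 10^{-5}$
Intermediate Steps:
$r{\left(m \right)} = 37$ ($r{\left(m \right)} = -5 - -42 = -5 + 42 = 37$)
$\frac{1}{-42156 + r{\left(-122 \right)}} = \frac{1}{-42156 + 37} = \frac{1}{-42119} = - \frac{1}{42119}$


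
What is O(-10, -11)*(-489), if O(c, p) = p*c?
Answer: -53790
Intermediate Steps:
O(c, p) = c*p
O(-10, -11)*(-489) = -10*(-11)*(-489) = 110*(-489) = -53790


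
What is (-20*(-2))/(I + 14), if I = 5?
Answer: 40/19 ≈ 2.1053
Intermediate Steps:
(-20*(-2))/(I + 14) = (-20*(-2))/(5 + 14) = 40/19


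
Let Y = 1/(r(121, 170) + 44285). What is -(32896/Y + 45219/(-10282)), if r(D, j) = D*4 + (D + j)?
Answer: -15240944395101/10282 ≈ -1.4823e+9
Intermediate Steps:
r(D, j) = j + 5*D (r(D, j) = 4*D + (D + j) = j + 5*D)
Y = 1/45060 (Y = 1/((170 + 5*121) + 44285) = 1/((170 + 605) + 44285) = 1/(775 + 44285) = 1/45060 ≈ 2.2193e-5)
-(32896/Y + 45219/(-10282)) = -(32896/(1/45060) + 45219/(-10282)) = -(32896*45060 + 45219*(-1/10282)) = -(1482293760 - 45219/10282) = -1*15240944395101/10282 = -15240944395101/10282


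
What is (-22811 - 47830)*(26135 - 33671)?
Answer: 532350576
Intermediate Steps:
(-22811 - 47830)*(26135 - 33671) = -70641*(-7536) = 532350576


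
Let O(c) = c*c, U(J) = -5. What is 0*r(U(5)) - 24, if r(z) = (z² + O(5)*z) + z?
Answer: -24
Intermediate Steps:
O(c) = c²
r(z) = z² + 26*z (r(z) = (z² + 5²*z) + z = (z² + 25*z) + z = z² + 26*z)
0*r(U(5)) - 24 = 0*(-5*(26 - 5)) - 24 = 0*(-5*21) - 24 = 0*(-105) - 24 = 0 - 24 = -24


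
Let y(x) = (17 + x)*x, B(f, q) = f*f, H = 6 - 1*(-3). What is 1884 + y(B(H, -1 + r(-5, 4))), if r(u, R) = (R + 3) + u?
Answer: 9822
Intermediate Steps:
r(u, R) = 3 + R + u (r(u, R) = (3 + R) + u = 3 + R + u)
H = 9 (H = 6 + 3 = 9)
B(f, q) = f**2
y(x) = x*(17 + x)
1884 + y(B(H, -1 + r(-5, 4))) = 1884 + 9**2*(17 + 9**2) = 1884 + 81*(17 + 81) = 1884 + 81*98 = 1884 + 7938 = 9822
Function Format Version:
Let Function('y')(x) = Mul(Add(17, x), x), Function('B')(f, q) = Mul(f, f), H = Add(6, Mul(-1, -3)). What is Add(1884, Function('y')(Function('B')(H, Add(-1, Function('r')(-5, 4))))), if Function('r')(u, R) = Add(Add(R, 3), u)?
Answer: 9822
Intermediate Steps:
Function('r')(u, R) = Add(3, R, u) (Function('r')(u, R) = Add(Add(3, R), u) = Add(3, R, u))
H = 9 (H = Add(6, 3) = 9)
Function('B')(f, q) = Pow(f, 2)
Function('y')(x) = Mul(x, Add(17, x))
Add(1884, Function('y')(Function('B')(H, Add(-1, Function('r')(-5, 4))))) = Add(1884, Mul(Pow(9, 2), Add(17, Pow(9, 2)))) = Add(1884, Mul(81, Add(17, 81))) = Add(1884, Mul(81, 98)) = Add(1884, 7938) = 9822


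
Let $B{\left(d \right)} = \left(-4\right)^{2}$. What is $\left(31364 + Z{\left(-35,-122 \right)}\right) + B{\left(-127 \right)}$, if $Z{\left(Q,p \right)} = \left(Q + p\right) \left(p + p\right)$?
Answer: $69688$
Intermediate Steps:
$B{\left(d \right)} = 16$
$Z{\left(Q,p \right)} = 2 p \left(Q + p\right)$ ($Z{\left(Q,p \right)} = \left(Q + p\right) 2 p = 2 p \left(Q + p\right)$)
$\left(31364 + Z{\left(-35,-122 \right)}\right) + B{\left(-127 \right)} = \left(31364 + 2 \left(-122\right) \left(-35 - 122\right)\right) + 16 = \left(31364 + 2 \left(-122\right) \left(-157\right)\right) + 16 = \left(31364 + 38308\right) + 16 = 69672 + 16 = 69688$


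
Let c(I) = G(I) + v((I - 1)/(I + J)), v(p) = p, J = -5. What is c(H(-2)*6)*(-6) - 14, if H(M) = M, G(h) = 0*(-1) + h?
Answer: 908/17 ≈ 53.412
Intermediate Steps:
G(h) = h (G(h) = 0 + h = h)
c(I) = I + (-1 + I)/(-5 + I) (c(I) = I + (I - 1)/(I - 5) = I + (-1 + I)/(-5 + I))
c(H(-2)*6)*(-6) - 14 = ((-1 - 2*6 + (-2*6)*(-5 - 2*6))/(-5 - 2*6))*(-6) - 14 = ((-1 - 12 - 12*(-5 - 12))/(-5 - 12))*(-6) - 14 = ((-1 - 12 - 12*(-17))/(-17))*(-6) - 14 = -(-1 - 12 + 204)/17*(-6) - 14 = -1/17*191*(-6) - 14 = -191/17*(-6) - 14 = 1146/17 - 14 = 908/17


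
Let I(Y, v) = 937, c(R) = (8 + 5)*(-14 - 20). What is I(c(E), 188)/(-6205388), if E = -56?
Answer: -937/6205388 ≈ -0.00015100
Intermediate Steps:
c(R) = -442 (c(R) = 13*(-34) = -442)
I(c(E), 188)/(-6205388) = 937/(-6205388) = 937*(-1/6205388) = -937/6205388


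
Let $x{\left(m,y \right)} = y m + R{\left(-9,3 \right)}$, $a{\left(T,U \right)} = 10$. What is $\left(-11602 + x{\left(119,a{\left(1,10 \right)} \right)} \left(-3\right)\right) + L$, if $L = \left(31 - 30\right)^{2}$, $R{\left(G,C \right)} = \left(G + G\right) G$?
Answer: $-15657$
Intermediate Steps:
$R{\left(G,C \right)} = 2 G^{2}$ ($R{\left(G,C \right)} = 2 G G = 2 G^{2}$)
$L = 1$ ($L = 1^{2} = 1$)
$x{\left(m,y \right)} = 162 + m y$ ($x{\left(m,y \right)} = y m + 2 \left(-9\right)^{2} = m y + 2 \cdot 81 = m y + 162 = 162 + m y$)
$\left(-11602 + x{\left(119,a{\left(1,10 \right)} \right)} \left(-3\right)\right) + L = \left(-11602 + \left(162 + 119 \cdot 10\right) \left(-3\right)\right) + 1 = \left(-11602 + \left(162 + 1190\right) \left(-3\right)\right) + 1 = \left(-11602 + 1352 \left(-3\right)\right) + 1 = \left(-11602 - 4056\right) + 1 = -15658 + 1 = -15657$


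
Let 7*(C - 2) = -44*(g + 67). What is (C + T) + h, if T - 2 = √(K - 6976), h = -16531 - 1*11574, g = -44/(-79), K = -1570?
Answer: -15774681/553 + I*√8546 ≈ -28526.0 + 92.445*I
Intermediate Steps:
g = 44/79 (g = -44*(-1/79) = 44/79 ≈ 0.55696)
h = -28105 (h = -16531 - 11574 = -28105)
T = 2 + I*√8546 (T = 2 + √(-1570 - 6976) = 2 + √(-8546) = 2 + I*√8546 ≈ 2.0 + 92.445*I)
C = -233722/553 (C = 2 + (-44*(44/79 + 67))/7 = 2 + (-44*5337/79)/7 = 2 + (⅐)*(-234828/79) = 2 - 234828/553 = -233722/553 ≈ -422.64)
(C + T) + h = (-233722/553 + (2 + I*√8546)) - 28105 = (-232616/553 + I*√8546) - 28105 = -15774681/553 + I*√8546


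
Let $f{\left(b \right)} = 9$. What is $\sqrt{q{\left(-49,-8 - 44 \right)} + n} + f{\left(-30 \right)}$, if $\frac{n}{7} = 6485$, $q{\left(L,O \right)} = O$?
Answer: $9 + \sqrt{45343} \approx 221.94$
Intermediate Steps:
$n = 45395$ ($n = 7 \cdot 6485 = 45395$)
$\sqrt{q{\left(-49,-8 - 44 \right)} + n} + f{\left(-30 \right)} = \sqrt{\left(-8 - 44\right) + 45395} + 9 = \sqrt{-52 + 45395} + 9 = \sqrt{45343} + 9 = 9 + \sqrt{45343}$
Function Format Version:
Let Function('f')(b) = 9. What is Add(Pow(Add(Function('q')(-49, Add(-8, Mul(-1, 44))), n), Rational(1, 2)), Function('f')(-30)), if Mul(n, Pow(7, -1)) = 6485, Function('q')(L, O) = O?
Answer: Add(9, Pow(45343, Rational(1, 2))) ≈ 221.94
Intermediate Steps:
n = 45395 (n = Mul(7, 6485) = 45395)
Add(Pow(Add(Function('q')(-49, Add(-8, Mul(-1, 44))), n), Rational(1, 2)), Function('f')(-30)) = Add(Pow(Add(Add(-8, Mul(-1, 44)), 45395), Rational(1, 2)), 9) = Add(Pow(Add(Add(-8, -44), 45395), Rational(1, 2)), 9) = Add(Pow(Add(-52, 45395), Rational(1, 2)), 9) = Add(Pow(45343, Rational(1, 2)), 9) = Add(9, Pow(45343, Rational(1, 2)))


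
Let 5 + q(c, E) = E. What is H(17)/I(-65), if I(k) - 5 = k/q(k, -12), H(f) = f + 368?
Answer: 1309/30 ≈ 43.633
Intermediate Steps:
H(f) = 368 + f
q(c, E) = -5 + E
I(k) = 5 - k/17 (I(k) = 5 + k/(-5 - 12) = 5 + k/(-17) = 5 + k*(-1/17) = 5 - k/17)
H(17)/I(-65) = (368 + 17)/(5 - 1/17*(-65)) = 385/(5 + 65/17) = 385/(150/17) = 385*(17/150) = 1309/30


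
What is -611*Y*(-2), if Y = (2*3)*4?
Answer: 29328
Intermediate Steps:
Y = 24 (Y = 6*4 = 24)
-611*Y*(-2) = -14664*(-2) = -611*(-48) = 29328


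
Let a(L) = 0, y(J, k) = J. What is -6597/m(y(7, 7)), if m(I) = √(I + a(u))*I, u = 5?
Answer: -6597*√7/49 ≈ -356.20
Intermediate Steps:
m(I) = I^(3/2) (m(I) = √(I + 0)*I = √I*I = I^(3/2))
-6597/m(y(7, 7)) = -6597*√7/49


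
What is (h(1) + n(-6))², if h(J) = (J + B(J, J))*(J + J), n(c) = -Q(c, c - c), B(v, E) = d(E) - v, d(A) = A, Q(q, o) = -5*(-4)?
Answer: 324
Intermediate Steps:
Q(q, o) = 20
B(v, E) = E - v
n(c) = -20 (n(c) = -1*20 = -20)
h(J) = 2*J² (h(J) = (J + (J - J))*(J + J) = (J + 0)*(2*J) = J*(2*J) = 2*J²)
(h(1) + n(-6))² = (2*1² - 20)² = (2*1 - 20)² = (2 - 20)² = (-18)² = 324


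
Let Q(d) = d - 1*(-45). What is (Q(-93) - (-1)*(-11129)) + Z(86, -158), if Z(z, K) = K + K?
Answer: -11493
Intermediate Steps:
Q(d) = 45 + d (Q(d) = d + 45 = 45 + d)
Z(z, K) = 2*K
(Q(-93) - (-1)*(-11129)) + Z(86, -158) = ((45 - 93) - (-1)*(-11129)) + 2*(-158) = (-48 - 1*11129) - 316 = (-48 - 11129) - 316 = -11177 - 316 = -11493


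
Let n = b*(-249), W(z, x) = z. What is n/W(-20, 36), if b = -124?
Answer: -7719/5 ≈ -1543.8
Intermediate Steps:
n = 30876 (n = -124*(-249) = 30876)
n/W(-20, 36) = 30876/(-20) = 30876*(-1/20) = -7719/5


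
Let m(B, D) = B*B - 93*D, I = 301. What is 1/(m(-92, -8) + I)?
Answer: 1/9509 ≈ 0.00010516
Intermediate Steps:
m(B, D) = B**2 - 93*D
1/(m(-92, -8) + I) = 1/(((-92)**2 - 93*(-8)) + 301) = 1/((8464 + 744) + 301) = 1/(9208 + 301) = 1/9509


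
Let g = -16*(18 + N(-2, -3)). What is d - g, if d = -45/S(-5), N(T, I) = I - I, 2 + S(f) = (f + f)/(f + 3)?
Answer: 273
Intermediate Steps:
S(f) = -2 + 2*f/(3 + f) (S(f) = -2 + (f + f)/(f + 3) = -2 + (2*f)/(3 + f) = -2 + 2*f/(3 + f))
N(T, I) = 0
g = -288 (g = -16*(18 + 0) = -16*18 = -288)
d = -15 (d = -45/((-6/(3 - 5))) = -45/((-6/(-2))) = -45/((-6*(-½))) = -45/3 = -45*⅓ = -15)
d - g = -15 - 1*(-288) = -15 + 288 = 273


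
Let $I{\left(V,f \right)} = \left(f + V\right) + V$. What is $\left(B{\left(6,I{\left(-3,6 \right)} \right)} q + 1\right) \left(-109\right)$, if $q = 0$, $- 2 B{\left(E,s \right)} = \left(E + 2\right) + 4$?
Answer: $-109$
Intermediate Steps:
$I{\left(V,f \right)} = f + 2 V$ ($I{\left(V,f \right)} = \left(V + f\right) + V = f + 2 V$)
$B{\left(E,s \right)} = -3 - \frac{E}{2}$ ($B{\left(E,s \right)} = - \frac{\left(E + 2\right) + 4}{2} = - \frac{\left(2 + E\right) + 4}{2} = - \frac{6 + E}{2} = -3 - \frac{E}{2}$)
$\left(B{\left(6,I{\left(-3,6 \right)} \right)} q + 1\right) \left(-109\right) = \left(\left(-3 - 3\right) 0 + 1\right) \left(-109\right) = \left(\left(-6\right) 0 + 1\right) \left(-109\right) = \left(0 + 1\right) \left(-109\right) = 1 \left(-109\right) = -109$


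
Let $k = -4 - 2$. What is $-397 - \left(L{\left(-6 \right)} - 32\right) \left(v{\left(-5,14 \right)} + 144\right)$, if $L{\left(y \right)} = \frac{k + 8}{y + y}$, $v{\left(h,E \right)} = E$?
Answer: $\frac{14056}{3} \approx 4685.3$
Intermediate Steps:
$k = -6$
$L{\left(y \right)} = \frac{1}{y}$ ($L{\left(y \right)} = \frac{-6 + 8}{y + y} = \frac{2}{2 y} = 2 \frac{1}{2 y} = \frac{1}{y}$)
$-397 - \left(L{\left(-6 \right)} - 32\right) \left(v{\left(-5,14 \right)} + 144\right) = -397 - \left(\frac{1}{-6} - 32\right) \left(14 + 144\right) = -397 - \left(- \frac{1}{6} - 32\right) 158 = -397 - \left(- \frac{193}{6}\right) 158 = -397 - - \frac{15247}{3} = -397 + \frac{15247}{3} = \frac{14056}{3}$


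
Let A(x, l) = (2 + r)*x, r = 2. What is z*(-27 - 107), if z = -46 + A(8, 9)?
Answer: 1876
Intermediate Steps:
A(x, l) = 4*x (A(x, l) = (2 + 2)*x = 4*x)
z = -14 (z = -46 + 4*8 = -46 + 32 = -14)
z*(-27 - 107) = -14*(-27 - 107) = -14*(-134) = 1876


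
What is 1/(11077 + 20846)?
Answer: 1/31923 ≈ 3.1325e-5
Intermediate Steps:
1/(11077 + 20846) = 1/31923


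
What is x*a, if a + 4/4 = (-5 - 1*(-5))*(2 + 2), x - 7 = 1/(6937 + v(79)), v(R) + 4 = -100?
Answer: -47832/6833 ≈ -7.0001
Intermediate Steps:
v(R) = -104 (v(R) = -4 - 100 = -104)
x = 47832/6833 (x = 7 + 1/(6937 - 104) = 7 + 1/6833 = 47832/6833 ≈ 7.0001)
a = -1 (a = -1 + (-5 - 1*(-5))*(2 + 2) = -1 + (-5 + 5)*4 = -1 + 0*4 = -1 + 0 = -1)
x*a = (47832/6833)*(-1) = -47832/6833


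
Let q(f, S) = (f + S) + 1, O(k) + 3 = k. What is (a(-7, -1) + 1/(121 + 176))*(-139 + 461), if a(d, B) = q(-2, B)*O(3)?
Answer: 322/297 ≈ 1.0842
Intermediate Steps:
O(k) = -3 + k
q(f, S) = 1 + S + f (q(f, S) = (S + f) + 1 = 1 + S + f)
a(d, B) = 0 (a(d, B) = (1 + B - 2)*(-3 + 3) = (-1 + B)*0 = 0)
(a(-7, -1) + 1/(121 + 176))*(-139 + 461) = (0 + 1/(121 + 176))*(-139 + 461) = (0 + 1/297)*322 = (1/297)*322 = 322/297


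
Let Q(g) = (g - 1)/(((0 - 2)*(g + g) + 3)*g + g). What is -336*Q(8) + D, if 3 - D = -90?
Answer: 207/2 ≈ 103.50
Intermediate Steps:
D = 93 (D = 3 - 1*(-90) = 3 + 90 = 93)
Q(g) = (-1 + g)/(g + g*(3 - 4*g)) (Q(g) = (-1 + g)/((-4*g + 3)*g + g) = (-1 + g)/((3 - 4*g)*g + g) = (-1 + g)/(g*(3 - 4*g) + g) = (-1 + g)/(g + g*(3 - 4*g)))
-336*Q(8) + D = -(-84)/8 + 93 = -336*(-1/32) + 93 = 21/2 + 93 = 207/2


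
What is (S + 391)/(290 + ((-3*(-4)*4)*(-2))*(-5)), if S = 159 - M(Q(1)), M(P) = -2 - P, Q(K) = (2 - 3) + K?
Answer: 276/385 ≈ 0.71688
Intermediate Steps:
Q(K) = -1 + K
S = 161 (S = 159 - (-2 - (-1 + 1)) = 159 - (-2 - 1*0) = 159 - (-2 + 0) = 159 - 1*(-2) = 159 + 2 = 161)
(S + 391)/(290 + ((-3*(-4)*4)*(-2))*(-5)) = (161 + 391)/(290 + ((-3*(-4)*4)*(-2))*(-5)) = 552/(290 + ((12*4)*(-2))*(-5)) = 552/(290 + (48*(-2))*(-5)) = 552/(290 - 96*(-5)) = 552/(290 + 480) = 552/770 = 552*(1/770) = 276/385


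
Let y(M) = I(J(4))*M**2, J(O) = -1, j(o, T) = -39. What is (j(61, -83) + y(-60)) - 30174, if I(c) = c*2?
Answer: -37413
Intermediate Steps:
I(c) = 2*c
y(M) = -2*M**2 (y(M) = (2*(-1))*M**2 = -2*M**2)
(j(61, -83) + y(-60)) - 30174 = (-39 - 2*(-60)**2) - 30174 = (-39 - 2*3600) - 30174 = (-39 - 7200) - 30174 = -7239 - 30174 = -37413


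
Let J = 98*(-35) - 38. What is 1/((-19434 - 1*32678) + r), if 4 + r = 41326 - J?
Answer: -1/7322 ≈ -0.00013657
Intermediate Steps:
J = -3468 (J = -3430 - 38 = -3468)
r = 44790 (r = -4 + (41326 - 1*(-3468)) = -4 + (41326 + 3468) = -4 + 44794 = 44790)
1/((-19434 - 1*32678) + r) = 1/((-19434 - 1*32678) + 44790) = 1/((-19434 - 32678) + 44790) = 1/(-52112 + 44790) = 1/(-7322) = -1/7322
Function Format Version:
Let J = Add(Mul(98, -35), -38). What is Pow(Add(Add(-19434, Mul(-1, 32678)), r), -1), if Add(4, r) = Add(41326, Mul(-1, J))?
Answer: Rational(-1, 7322) ≈ -0.00013657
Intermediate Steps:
J = -3468 (J = Add(-3430, -38) = -3468)
r = 44790 (r = Add(-4, Add(41326, Mul(-1, -3468))) = Add(-4, Add(41326, 3468)) = Add(-4, 44794) = 44790)
Pow(Add(Add(-19434, Mul(-1, 32678)), r), -1) = Pow(Add(Add(-19434, Mul(-1, 32678)), 44790), -1) = Pow(Add(Add(-19434, -32678), 44790), -1) = Pow(Add(-52112, 44790), -1) = Pow(-7322, -1) = Rational(-1, 7322)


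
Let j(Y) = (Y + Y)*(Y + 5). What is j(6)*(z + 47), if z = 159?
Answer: 27192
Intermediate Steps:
j(Y) = 2*Y*(5 + Y) (j(Y) = (2*Y)*(5 + Y) = 2*Y*(5 + Y))
j(6)*(z + 47) = (2*6*(5 + 6))*(159 + 47) = (2*6*11)*206 = 132*206 = 27192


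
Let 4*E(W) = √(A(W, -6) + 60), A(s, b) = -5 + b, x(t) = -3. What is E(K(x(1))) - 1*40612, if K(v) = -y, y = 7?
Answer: -162441/4 ≈ -40610.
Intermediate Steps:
K(v) = -7 (K(v) = -1*7 = -7)
E(W) = 7/4 (E(W) = √((-5 - 6) + 60)/4 = √(-11 + 60)/4 = √49/4 = (¼)*7 = 7/4)
E(K(x(1))) - 1*40612 = 7/4 - 1*40612 = 7/4 - 40612 = -162441/4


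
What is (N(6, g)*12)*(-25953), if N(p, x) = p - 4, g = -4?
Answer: -622872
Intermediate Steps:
N(p, x) = -4 + p
(N(6, g)*12)*(-25953) = ((-4 + 6)*12)*(-25953) = (2*12)*(-25953) = 24*(-25953) = -622872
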